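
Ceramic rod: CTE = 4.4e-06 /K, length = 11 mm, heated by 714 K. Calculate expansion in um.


dL = 4.4e-06 * 11 * 714 * 1000 = 34.558 um

34.558


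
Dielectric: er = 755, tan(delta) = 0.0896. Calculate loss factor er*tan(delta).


Loss = 755 * 0.0896 = 67.648

67.648


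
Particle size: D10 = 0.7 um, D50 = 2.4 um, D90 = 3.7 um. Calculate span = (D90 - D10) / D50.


Span = (3.7 - 0.7) / 2.4 = 3.0 / 2.4 = 1.25

1.25


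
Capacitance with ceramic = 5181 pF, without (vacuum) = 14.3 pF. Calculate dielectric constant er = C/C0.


er = 5181 / 14.3 = 362.31

362.31


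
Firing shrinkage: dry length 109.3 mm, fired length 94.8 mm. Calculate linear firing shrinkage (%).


FS = (109.3 - 94.8) / 109.3 * 100 = 13.27%

13.27


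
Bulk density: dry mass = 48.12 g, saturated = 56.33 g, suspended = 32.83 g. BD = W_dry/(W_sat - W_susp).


BD = 48.12 / (56.33 - 32.83) = 48.12 / 23.5 = 2.048 g/cm^3

2.048


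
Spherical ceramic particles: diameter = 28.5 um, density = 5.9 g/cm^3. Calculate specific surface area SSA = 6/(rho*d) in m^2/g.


SSA = 6 / (5.9 * 28.5) = 0.036 m^2/g

0.036


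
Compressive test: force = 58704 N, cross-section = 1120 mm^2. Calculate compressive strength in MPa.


CS = 58704 / 1120 = 52.4 MPa

52.4


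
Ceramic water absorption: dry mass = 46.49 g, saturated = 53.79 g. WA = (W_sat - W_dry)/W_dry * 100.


WA = (53.79 - 46.49) / 46.49 * 100 = 15.7%

15.7


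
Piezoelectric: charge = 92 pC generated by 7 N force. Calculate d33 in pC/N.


d33 = 92 / 7 = 13.1 pC/N

13.1


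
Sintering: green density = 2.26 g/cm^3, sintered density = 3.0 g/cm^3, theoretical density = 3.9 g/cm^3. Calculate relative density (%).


Relative = 3.0 / 3.9 * 100 = 76.9%

76.9


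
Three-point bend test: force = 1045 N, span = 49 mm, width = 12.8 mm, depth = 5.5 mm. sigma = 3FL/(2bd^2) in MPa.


sigma = 3*1045*49/(2*12.8*5.5^2) = 198.4 MPa

198.4


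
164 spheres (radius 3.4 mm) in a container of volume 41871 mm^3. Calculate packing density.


V_sphere = 4/3*pi*3.4^3 = 164.6362 mm^3
Total V = 164*164.6362 = 27000.3368 mm^3
PD = 27000.3368 / 41871 = 0.645

0.645


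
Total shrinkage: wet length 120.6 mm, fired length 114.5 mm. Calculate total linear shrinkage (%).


TS = (120.6 - 114.5) / 120.6 * 100 = 5.06%

5.06


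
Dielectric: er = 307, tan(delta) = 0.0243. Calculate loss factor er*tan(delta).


Loss = 307 * 0.0243 = 7.46

7.46


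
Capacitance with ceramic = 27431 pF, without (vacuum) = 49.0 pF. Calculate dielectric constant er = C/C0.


er = 27431 / 49.0 = 559.82

559.82


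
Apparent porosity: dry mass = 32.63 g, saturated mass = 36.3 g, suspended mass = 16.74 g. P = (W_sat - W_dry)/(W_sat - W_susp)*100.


P = (36.3 - 32.63) / (36.3 - 16.74) * 100 = 3.67 / 19.56 * 100 = 18.8%

18.8


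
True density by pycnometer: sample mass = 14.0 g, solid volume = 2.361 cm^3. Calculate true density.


TD = 14.0 / 2.361 = 5.93 g/cm^3

5.93


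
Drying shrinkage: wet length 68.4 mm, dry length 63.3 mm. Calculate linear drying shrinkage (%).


DS = (68.4 - 63.3) / 68.4 * 100 = 7.46%

7.46


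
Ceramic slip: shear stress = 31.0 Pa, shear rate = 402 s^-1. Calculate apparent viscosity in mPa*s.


eta = tau/gamma * 1000 = 31.0/402 * 1000 = 77.1 mPa*s

77.1


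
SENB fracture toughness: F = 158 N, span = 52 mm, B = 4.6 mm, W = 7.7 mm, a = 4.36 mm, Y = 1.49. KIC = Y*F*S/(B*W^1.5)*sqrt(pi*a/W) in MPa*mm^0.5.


KIC = 1.49*158*52/(4.6*7.7^1.5)*sqrt(pi*4.36/7.7) = 166.12

166.12


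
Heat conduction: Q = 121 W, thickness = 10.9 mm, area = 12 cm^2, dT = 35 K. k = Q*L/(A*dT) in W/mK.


k = 121*10.9/1000/(12/10000*35) = 31.4 W/mK

31.4


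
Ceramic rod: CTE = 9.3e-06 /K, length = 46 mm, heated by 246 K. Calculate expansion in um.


dL = 9.3e-06 * 46 * 246 * 1000 = 105.239 um

105.239


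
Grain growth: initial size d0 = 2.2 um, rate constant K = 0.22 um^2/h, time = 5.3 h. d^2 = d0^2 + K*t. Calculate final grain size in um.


d^2 = 2.2^2 + 0.22*5.3 = 6.006
d = sqrt(6.006) = 2.45 um

2.45


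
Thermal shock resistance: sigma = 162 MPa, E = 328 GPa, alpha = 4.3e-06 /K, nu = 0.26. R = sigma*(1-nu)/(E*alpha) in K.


R = 162*(1-0.26)/(328*1000*4.3e-06) = 85 K

85


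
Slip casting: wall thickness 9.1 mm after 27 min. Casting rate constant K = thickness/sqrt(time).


K = 9.1 / sqrt(27) = 9.1 / 5.1962 = 1.751 mm/min^0.5

1.751


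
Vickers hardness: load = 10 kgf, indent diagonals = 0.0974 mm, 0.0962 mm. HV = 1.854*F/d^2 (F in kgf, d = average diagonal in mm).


d_avg = (0.0974+0.0962)/2 = 0.0968 mm
HV = 1.854*10/0.0968^2 = 1979

1979


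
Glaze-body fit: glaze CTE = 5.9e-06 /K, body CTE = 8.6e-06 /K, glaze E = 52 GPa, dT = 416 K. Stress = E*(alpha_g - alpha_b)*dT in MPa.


Stress = 52*1000*(5.9e-06 - 8.6e-06)*416 = -58.4 MPa

-58.4


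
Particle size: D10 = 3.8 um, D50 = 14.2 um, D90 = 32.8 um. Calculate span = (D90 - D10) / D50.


Span = (32.8 - 3.8) / 14.2 = 29.0 / 14.2 = 2.042

2.042


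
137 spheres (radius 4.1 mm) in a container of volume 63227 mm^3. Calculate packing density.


V_sphere = 4/3*pi*4.1^3 = 288.6956 mm^3
Total V = 137*288.6956 = 39551.2972 mm^3
PD = 39551.2972 / 63227 = 0.626

0.626


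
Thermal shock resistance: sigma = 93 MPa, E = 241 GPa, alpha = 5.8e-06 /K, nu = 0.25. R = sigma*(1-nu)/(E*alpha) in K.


R = 93*(1-0.25)/(241*1000*5.8e-06) = 50 K

50


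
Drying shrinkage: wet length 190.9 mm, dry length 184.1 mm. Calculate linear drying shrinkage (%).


DS = (190.9 - 184.1) / 190.9 * 100 = 3.56%

3.56


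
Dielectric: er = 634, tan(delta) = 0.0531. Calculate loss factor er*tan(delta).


Loss = 634 * 0.0531 = 33.665

33.665


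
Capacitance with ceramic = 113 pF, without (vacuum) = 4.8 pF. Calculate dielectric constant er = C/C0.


er = 113 / 4.8 = 23.54

23.54


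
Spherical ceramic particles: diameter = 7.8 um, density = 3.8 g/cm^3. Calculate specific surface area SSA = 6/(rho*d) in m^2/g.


SSA = 6 / (3.8 * 7.8) = 0.202 m^2/g

0.202


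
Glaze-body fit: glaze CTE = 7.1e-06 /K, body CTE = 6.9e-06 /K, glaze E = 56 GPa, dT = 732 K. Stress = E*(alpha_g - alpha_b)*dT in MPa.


Stress = 56*1000*(7.1e-06 - 6.9e-06)*732 = 8.2 MPa

8.2


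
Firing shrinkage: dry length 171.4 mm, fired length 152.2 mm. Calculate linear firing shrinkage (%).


FS = (171.4 - 152.2) / 171.4 * 100 = 11.2%

11.2


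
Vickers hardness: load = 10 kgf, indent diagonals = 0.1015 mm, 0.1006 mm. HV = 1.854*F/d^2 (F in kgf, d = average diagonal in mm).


d_avg = (0.1015+0.1006)/2 = 0.10105 mm
HV = 1.854*10/0.10105^2 = 1816

1816


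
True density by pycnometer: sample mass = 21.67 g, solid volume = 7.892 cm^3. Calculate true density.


TD = 21.67 / 7.892 = 2.746 g/cm^3

2.746


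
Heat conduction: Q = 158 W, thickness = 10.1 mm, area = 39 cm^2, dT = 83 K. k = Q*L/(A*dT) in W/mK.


k = 158*10.1/1000/(39/10000*83) = 4.93 W/mK

4.93


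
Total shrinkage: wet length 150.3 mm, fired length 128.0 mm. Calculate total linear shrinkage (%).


TS = (150.3 - 128.0) / 150.3 * 100 = 14.84%

14.84


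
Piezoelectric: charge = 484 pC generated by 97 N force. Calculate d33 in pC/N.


d33 = 484 / 97 = 5.0 pC/N

5.0


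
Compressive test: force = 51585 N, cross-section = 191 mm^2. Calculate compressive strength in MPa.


CS = 51585 / 191 = 270.1 MPa

270.1


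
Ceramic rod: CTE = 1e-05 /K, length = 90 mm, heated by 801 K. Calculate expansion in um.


dL = 1e-05 * 90 * 801 * 1000 = 720.9 um

720.9


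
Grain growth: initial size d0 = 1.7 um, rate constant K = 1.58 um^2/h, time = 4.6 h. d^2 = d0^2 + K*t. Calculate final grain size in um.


d^2 = 1.7^2 + 1.58*4.6 = 10.158
d = sqrt(10.158) = 3.19 um

3.19


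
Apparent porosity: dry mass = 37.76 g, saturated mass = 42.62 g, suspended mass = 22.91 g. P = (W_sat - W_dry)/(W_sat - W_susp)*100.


P = (42.62 - 37.76) / (42.62 - 22.91) * 100 = 4.86 / 19.71 * 100 = 24.7%

24.7


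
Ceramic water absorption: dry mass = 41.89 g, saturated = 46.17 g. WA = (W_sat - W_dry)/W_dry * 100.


WA = (46.17 - 41.89) / 41.89 * 100 = 10.22%

10.22


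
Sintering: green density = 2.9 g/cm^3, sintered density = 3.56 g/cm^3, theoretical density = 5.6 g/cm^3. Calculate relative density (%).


Relative = 3.56 / 5.6 * 100 = 63.6%

63.6


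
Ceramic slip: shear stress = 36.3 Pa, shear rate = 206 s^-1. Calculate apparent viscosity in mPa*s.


eta = tau/gamma * 1000 = 36.3/206 * 1000 = 176.2 mPa*s

176.2


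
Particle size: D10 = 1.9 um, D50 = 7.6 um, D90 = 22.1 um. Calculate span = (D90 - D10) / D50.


Span = (22.1 - 1.9) / 7.6 = 20.2 / 7.6 = 2.658

2.658


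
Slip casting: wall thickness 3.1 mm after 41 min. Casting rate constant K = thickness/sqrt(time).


K = 3.1 / sqrt(41) = 3.1 / 6.4031 = 0.484 mm/min^0.5

0.484


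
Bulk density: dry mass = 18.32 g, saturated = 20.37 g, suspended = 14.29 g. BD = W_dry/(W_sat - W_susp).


BD = 18.32 / (20.37 - 14.29) = 18.32 / 6.08 = 3.013 g/cm^3

3.013


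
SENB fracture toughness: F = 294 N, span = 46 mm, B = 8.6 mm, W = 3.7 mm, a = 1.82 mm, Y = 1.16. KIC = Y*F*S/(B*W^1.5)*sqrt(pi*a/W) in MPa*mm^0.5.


KIC = 1.16*294*46/(8.6*3.7^1.5)*sqrt(pi*1.82/3.7) = 318.62

318.62


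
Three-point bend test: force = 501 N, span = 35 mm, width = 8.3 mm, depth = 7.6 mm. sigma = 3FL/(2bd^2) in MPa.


sigma = 3*501*35/(2*8.3*7.6^2) = 54.9 MPa

54.9


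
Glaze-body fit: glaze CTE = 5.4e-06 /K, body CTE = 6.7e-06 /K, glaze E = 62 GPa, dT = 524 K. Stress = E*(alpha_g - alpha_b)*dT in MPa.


Stress = 62*1000*(5.4e-06 - 6.7e-06)*524 = -42.2 MPa

-42.2


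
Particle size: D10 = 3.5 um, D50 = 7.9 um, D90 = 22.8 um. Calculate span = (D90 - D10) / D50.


Span = (22.8 - 3.5) / 7.9 = 19.3 / 7.9 = 2.443

2.443


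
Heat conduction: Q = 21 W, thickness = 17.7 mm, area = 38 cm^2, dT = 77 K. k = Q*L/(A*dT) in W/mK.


k = 21*17.7/1000/(38/10000*77) = 1.27 W/mK

1.27


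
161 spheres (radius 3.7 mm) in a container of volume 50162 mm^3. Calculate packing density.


V_sphere = 4/3*pi*3.7^3 = 212.1748 mm^3
Total V = 161*212.1748 = 34160.1428 mm^3
PD = 34160.1428 / 50162 = 0.681

0.681


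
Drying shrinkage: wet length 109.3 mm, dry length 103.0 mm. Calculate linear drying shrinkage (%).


DS = (109.3 - 103.0) / 109.3 * 100 = 5.76%

5.76


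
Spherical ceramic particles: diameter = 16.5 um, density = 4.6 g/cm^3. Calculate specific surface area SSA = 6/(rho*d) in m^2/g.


SSA = 6 / (4.6 * 16.5) = 0.079 m^2/g

0.079


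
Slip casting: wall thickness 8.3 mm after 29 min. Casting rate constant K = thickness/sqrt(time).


K = 8.3 / sqrt(29) = 8.3 / 5.3852 = 1.541 mm/min^0.5

1.541


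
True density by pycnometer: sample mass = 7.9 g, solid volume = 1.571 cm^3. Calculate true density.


TD = 7.9 / 1.571 = 5.029 g/cm^3

5.029


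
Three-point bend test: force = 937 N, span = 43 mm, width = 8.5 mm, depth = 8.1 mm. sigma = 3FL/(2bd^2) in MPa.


sigma = 3*937*43/(2*8.5*8.1^2) = 108.4 MPa

108.4


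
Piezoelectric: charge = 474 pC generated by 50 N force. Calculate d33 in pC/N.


d33 = 474 / 50 = 9.5 pC/N

9.5


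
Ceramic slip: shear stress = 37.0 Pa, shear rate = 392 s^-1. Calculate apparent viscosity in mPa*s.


eta = tau/gamma * 1000 = 37.0/392 * 1000 = 94.4 mPa*s

94.4


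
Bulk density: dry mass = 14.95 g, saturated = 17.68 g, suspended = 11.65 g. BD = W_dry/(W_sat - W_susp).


BD = 14.95 / (17.68 - 11.65) = 14.95 / 6.03 = 2.479 g/cm^3

2.479


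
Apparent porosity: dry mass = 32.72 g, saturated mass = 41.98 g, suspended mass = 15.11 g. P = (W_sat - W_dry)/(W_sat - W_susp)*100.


P = (41.98 - 32.72) / (41.98 - 15.11) * 100 = 9.26 / 26.87 * 100 = 34.5%

34.5


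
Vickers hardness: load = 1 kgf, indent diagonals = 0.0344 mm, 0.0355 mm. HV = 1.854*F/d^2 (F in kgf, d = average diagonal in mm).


d_avg = (0.0344+0.0355)/2 = 0.03495 mm
HV = 1.854*1/0.03495^2 = 1518

1518


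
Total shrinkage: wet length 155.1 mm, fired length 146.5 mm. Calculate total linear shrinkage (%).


TS = (155.1 - 146.5) / 155.1 * 100 = 5.54%

5.54


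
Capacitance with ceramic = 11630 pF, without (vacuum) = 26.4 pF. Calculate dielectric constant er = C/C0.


er = 11630 / 26.4 = 440.53

440.53


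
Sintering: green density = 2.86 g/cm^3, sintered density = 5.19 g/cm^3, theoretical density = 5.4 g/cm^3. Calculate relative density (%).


Relative = 5.19 / 5.4 * 100 = 96.1%

96.1


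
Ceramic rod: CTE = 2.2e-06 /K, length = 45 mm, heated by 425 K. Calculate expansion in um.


dL = 2.2e-06 * 45 * 425 * 1000 = 42.075 um

42.075


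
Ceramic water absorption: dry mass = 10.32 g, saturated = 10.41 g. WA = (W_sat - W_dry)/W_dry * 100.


WA = (10.41 - 10.32) / 10.32 * 100 = 0.87%

0.87


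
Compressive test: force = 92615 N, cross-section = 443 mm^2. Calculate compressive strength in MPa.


CS = 92615 / 443 = 209.1 MPa

209.1


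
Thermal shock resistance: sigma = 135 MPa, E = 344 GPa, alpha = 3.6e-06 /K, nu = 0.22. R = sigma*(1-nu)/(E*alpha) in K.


R = 135*(1-0.22)/(344*1000*3.6e-06) = 85 K

85


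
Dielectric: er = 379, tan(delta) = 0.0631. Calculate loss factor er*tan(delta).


Loss = 379 * 0.0631 = 23.915

23.915


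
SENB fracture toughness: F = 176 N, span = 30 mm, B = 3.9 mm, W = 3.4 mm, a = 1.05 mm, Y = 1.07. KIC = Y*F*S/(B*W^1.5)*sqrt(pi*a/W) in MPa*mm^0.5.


KIC = 1.07*176*30/(3.9*3.4^1.5)*sqrt(pi*1.05/3.4) = 227.6

227.6


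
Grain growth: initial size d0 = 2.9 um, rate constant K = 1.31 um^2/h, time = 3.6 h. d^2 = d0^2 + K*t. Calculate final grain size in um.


d^2 = 2.9^2 + 1.31*3.6 = 13.126
d = sqrt(13.126) = 3.62 um

3.62


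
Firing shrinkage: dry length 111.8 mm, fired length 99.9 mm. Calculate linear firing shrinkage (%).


FS = (111.8 - 99.9) / 111.8 * 100 = 10.64%

10.64


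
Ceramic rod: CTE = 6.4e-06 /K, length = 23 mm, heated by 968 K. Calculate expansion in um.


dL = 6.4e-06 * 23 * 968 * 1000 = 142.49 um

142.49


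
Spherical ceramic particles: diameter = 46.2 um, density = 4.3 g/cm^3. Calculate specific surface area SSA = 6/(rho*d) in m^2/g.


SSA = 6 / (4.3 * 46.2) = 0.03 m^2/g

0.03


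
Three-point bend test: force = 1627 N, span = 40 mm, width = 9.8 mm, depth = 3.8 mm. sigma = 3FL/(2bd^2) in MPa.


sigma = 3*1627*40/(2*9.8*3.8^2) = 689.8 MPa

689.8


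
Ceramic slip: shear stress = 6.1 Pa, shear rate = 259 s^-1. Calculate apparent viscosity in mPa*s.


eta = tau/gamma * 1000 = 6.1/259 * 1000 = 23.6 mPa*s

23.6


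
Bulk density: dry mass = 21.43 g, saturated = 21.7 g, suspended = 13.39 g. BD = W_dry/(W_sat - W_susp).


BD = 21.43 / (21.7 - 13.39) = 21.43 / 8.31 = 2.579 g/cm^3

2.579


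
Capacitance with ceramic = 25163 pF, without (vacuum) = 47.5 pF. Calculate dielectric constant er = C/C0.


er = 25163 / 47.5 = 529.75

529.75


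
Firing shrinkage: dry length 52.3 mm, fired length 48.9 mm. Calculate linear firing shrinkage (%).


FS = (52.3 - 48.9) / 52.3 * 100 = 6.5%

6.5


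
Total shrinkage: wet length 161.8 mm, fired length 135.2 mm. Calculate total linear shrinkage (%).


TS = (161.8 - 135.2) / 161.8 * 100 = 16.44%

16.44


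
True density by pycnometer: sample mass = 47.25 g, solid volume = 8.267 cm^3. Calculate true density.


TD = 47.25 / 8.267 = 5.715 g/cm^3

5.715


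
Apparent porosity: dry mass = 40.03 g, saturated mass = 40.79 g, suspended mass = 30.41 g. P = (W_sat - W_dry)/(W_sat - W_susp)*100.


P = (40.79 - 40.03) / (40.79 - 30.41) * 100 = 0.76 / 10.38 * 100 = 7.3%

7.3


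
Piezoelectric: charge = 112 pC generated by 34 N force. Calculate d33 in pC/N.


d33 = 112 / 34 = 3.3 pC/N

3.3


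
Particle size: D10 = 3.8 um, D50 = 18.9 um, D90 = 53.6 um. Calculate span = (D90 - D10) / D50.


Span = (53.6 - 3.8) / 18.9 = 49.8 / 18.9 = 2.635

2.635


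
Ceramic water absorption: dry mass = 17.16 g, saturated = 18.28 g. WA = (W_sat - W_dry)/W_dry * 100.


WA = (18.28 - 17.16) / 17.16 * 100 = 6.53%

6.53


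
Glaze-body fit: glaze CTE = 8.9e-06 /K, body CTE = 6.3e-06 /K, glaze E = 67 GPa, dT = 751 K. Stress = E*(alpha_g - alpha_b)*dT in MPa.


Stress = 67*1000*(8.9e-06 - 6.3e-06)*751 = 130.8 MPa

130.8


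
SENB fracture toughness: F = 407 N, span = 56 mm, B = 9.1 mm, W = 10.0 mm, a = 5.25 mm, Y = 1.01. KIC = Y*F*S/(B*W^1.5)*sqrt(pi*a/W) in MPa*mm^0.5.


KIC = 1.01*407*56/(9.1*10.0^1.5)*sqrt(pi*5.25/10.0) = 102.73

102.73


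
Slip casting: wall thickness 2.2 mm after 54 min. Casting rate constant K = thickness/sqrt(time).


K = 2.2 / sqrt(54) = 2.2 / 7.3485 = 0.299 mm/min^0.5

0.299


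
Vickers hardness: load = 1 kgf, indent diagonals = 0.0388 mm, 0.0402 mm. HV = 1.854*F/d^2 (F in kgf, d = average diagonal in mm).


d_avg = (0.0388+0.0402)/2 = 0.0395 mm
HV = 1.854*1/0.0395^2 = 1188

1188


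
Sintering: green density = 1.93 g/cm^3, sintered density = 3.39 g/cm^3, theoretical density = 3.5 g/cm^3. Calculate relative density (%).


Relative = 3.39 / 3.5 * 100 = 96.9%

96.9


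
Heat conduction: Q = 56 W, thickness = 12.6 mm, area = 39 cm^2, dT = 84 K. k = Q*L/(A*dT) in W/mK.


k = 56*12.6/1000/(39/10000*84) = 2.15 W/mK

2.15


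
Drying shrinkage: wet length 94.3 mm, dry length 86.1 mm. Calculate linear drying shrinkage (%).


DS = (94.3 - 86.1) / 94.3 * 100 = 8.7%

8.7


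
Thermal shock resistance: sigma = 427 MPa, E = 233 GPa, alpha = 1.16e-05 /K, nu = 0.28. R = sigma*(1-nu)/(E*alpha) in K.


R = 427*(1-0.28)/(233*1000*1.16e-05) = 114 K

114


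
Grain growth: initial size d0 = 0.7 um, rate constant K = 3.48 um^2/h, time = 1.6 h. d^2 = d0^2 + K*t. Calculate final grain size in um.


d^2 = 0.7^2 + 3.48*1.6 = 6.058
d = sqrt(6.058) = 2.46 um

2.46


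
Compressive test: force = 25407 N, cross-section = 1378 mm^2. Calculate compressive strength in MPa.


CS = 25407 / 1378 = 18.4 MPa

18.4


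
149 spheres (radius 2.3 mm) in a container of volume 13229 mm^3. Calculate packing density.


V_sphere = 4/3*pi*2.3^3 = 50.965 mm^3
Total V = 149*50.965 = 7593.785 mm^3
PD = 7593.785 / 13229 = 0.574

0.574


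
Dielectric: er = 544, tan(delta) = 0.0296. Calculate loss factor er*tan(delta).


Loss = 544 * 0.0296 = 16.102

16.102


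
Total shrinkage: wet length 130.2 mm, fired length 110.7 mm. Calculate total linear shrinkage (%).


TS = (130.2 - 110.7) / 130.2 * 100 = 14.98%

14.98


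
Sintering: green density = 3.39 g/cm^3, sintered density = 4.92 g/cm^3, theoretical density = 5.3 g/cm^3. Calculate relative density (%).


Relative = 4.92 / 5.3 * 100 = 92.8%

92.8


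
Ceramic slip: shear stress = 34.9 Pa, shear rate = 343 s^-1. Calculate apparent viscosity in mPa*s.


eta = tau/gamma * 1000 = 34.9/343 * 1000 = 101.7 mPa*s

101.7


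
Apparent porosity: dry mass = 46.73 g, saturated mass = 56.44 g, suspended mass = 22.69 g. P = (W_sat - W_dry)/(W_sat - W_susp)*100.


P = (56.44 - 46.73) / (56.44 - 22.69) * 100 = 9.71 / 33.75 * 100 = 28.8%

28.8


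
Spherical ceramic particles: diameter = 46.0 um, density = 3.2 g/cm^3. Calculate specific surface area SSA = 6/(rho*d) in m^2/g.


SSA = 6 / (3.2 * 46.0) = 0.041 m^2/g

0.041


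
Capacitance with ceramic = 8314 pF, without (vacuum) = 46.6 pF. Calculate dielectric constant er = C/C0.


er = 8314 / 46.6 = 178.41

178.41


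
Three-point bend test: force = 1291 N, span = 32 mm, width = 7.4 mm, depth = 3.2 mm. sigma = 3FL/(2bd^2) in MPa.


sigma = 3*1291*32/(2*7.4*3.2^2) = 817.8 MPa

817.8


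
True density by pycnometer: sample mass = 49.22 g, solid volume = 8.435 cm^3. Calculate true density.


TD = 49.22 / 8.435 = 5.835 g/cm^3

5.835


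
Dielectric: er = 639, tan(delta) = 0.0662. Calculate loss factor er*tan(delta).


Loss = 639 * 0.0662 = 42.302

42.302


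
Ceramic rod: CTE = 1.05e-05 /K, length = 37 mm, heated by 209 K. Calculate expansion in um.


dL = 1.05e-05 * 37 * 209 * 1000 = 81.197 um

81.197


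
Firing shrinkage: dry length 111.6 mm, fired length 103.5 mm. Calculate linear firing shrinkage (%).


FS = (111.6 - 103.5) / 111.6 * 100 = 7.26%

7.26


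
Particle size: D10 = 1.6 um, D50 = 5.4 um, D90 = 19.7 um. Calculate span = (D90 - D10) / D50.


Span = (19.7 - 1.6) / 5.4 = 18.1 / 5.4 = 3.352

3.352


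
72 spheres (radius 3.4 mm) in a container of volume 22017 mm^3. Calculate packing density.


V_sphere = 4/3*pi*3.4^3 = 164.6362 mm^3
Total V = 72*164.6362 = 11853.8064 mm^3
PD = 11853.8064 / 22017 = 0.538

0.538


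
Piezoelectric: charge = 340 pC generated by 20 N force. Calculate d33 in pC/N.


d33 = 340 / 20 = 17.0 pC/N

17.0


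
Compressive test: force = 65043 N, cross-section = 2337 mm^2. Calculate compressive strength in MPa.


CS = 65043 / 2337 = 27.8 MPa

27.8


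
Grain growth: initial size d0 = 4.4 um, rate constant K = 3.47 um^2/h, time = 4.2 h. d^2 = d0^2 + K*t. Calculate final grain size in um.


d^2 = 4.4^2 + 3.47*4.2 = 33.934
d = sqrt(33.934) = 5.83 um

5.83


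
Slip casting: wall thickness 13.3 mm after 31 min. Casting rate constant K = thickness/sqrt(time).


K = 13.3 / sqrt(31) = 13.3 / 5.5678 = 2.389 mm/min^0.5

2.389


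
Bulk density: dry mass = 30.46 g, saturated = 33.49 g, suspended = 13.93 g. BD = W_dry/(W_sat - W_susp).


BD = 30.46 / (33.49 - 13.93) = 30.46 / 19.56 = 1.557 g/cm^3

1.557


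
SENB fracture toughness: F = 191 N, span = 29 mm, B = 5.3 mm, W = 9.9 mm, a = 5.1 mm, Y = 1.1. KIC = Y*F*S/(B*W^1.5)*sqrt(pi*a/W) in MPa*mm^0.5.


KIC = 1.1*191*29/(5.3*9.9^1.5)*sqrt(pi*5.1/9.9) = 46.95

46.95


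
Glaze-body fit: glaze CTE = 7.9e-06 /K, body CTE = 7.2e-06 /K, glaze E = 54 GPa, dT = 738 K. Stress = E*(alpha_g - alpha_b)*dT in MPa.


Stress = 54*1000*(7.9e-06 - 7.2e-06)*738 = 27.9 MPa

27.9


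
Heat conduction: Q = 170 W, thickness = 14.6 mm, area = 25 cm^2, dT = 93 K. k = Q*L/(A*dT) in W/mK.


k = 170*14.6/1000/(25/10000*93) = 10.68 W/mK

10.68


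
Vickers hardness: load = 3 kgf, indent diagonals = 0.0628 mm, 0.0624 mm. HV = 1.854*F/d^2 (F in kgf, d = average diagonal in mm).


d_avg = (0.0628+0.0624)/2 = 0.0626 mm
HV = 1.854*3/0.0626^2 = 1419

1419


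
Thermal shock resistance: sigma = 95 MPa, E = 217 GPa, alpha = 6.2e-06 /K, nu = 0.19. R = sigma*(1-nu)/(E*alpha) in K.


R = 95*(1-0.19)/(217*1000*6.2e-06) = 57 K

57


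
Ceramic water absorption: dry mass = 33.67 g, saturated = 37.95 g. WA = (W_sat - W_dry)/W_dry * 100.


WA = (37.95 - 33.67) / 33.67 * 100 = 12.71%

12.71


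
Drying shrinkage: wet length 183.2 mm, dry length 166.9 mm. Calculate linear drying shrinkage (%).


DS = (183.2 - 166.9) / 183.2 * 100 = 8.9%

8.9


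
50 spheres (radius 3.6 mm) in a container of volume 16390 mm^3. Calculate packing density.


V_sphere = 4/3*pi*3.6^3 = 195.4322 mm^3
Total V = 50*195.4322 = 9771.61 mm^3
PD = 9771.61 / 16390 = 0.596

0.596


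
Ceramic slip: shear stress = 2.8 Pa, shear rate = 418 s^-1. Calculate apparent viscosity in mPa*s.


eta = tau/gamma * 1000 = 2.8/418 * 1000 = 6.7 mPa*s

6.7


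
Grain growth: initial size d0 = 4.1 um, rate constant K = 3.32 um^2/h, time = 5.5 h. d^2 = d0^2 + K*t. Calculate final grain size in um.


d^2 = 4.1^2 + 3.32*5.5 = 35.07
d = sqrt(35.07) = 5.92 um

5.92


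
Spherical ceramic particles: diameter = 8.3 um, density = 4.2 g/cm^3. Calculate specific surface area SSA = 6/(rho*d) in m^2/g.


SSA = 6 / (4.2 * 8.3) = 0.172 m^2/g

0.172


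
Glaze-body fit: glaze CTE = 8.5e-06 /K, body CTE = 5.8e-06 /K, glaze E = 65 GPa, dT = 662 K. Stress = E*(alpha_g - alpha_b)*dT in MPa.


Stress = 65*1000*(8.5e-06 - 5.8e-06)*662 = 116.2 MPa

116.2


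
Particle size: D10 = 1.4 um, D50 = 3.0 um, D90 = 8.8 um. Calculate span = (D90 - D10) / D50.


Span = (8.8 - 1.4) / 3.0 = 7.4 / 3.0 = 2.467

2.467


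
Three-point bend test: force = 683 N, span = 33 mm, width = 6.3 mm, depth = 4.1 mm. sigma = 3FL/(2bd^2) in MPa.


sigma = 3*683*33/(2*6.3*4.1^2) = 319.2 MPa

319.2


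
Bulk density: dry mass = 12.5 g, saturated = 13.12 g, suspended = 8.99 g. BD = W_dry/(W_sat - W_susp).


BD = 12.5 / (13.12 - 8.99) = 12.5 / 4.13 = 3.027 g/cm^3

3.027


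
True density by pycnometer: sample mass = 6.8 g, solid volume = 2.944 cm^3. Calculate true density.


TD = 6.8 / 2.944 = 2.31 g/cm^3

2.31


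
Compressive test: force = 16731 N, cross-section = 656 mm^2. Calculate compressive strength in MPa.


CS = 16731 / 656 = 25.5 MPa

25.5


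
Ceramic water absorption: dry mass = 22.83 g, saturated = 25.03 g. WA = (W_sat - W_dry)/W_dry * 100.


WA = (25.03 - 22.83) / 22.83 * 100 = 9.64%

9.64


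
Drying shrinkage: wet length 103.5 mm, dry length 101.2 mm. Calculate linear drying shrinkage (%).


DS = (103.5 - 101.2) / 103.5 * 100 = 2.22%

2.22


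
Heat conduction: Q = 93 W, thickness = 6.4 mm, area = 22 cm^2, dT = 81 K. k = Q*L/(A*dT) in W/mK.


k = 93*6.4/1000/(22/10000*81) = 3.34 W/mK

3.34


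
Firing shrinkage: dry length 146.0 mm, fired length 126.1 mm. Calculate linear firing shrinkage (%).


FS = (146.0 - 126.1) / 146.0 * 100 = 13.63%

13.63


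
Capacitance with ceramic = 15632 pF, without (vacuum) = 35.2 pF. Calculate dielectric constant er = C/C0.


er = 15632 / 35.2 = 444.09

444.09


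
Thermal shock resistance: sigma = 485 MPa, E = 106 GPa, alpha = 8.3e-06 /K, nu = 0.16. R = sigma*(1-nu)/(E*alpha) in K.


R = 485*(1-0.16)/(106*1000*8.3e-06) = 463 K

463


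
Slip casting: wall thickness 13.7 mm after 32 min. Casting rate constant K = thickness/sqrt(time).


K = 13.7 / sqrt(32) = 13.7 / 5.6569 = 2.422 mm/min^0.5

2.422


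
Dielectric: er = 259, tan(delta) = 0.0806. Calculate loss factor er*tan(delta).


Loss = 259 * 0.0806 = 20.875

20.875


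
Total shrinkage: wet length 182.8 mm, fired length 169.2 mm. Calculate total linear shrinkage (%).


TS = (182.8 - 169.2) / 182.8 * 100 = 7.44%

7.44


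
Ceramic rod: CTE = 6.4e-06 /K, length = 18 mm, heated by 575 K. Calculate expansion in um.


dL = 6.4e-06 * 18 * 575 * 1000 = 66.24 um

66.24


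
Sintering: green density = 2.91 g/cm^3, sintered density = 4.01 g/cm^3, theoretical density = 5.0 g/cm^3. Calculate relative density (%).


Relative = 4.01 / 5.0 * 100 = 80.2%

80.2


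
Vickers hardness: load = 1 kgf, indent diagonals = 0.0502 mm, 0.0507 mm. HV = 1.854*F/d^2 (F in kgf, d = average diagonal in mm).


d_avg = (0.0502+0.0507)/2 = 0.05045 mm
HV = 1.854*1/0.05045^2 = 728

728


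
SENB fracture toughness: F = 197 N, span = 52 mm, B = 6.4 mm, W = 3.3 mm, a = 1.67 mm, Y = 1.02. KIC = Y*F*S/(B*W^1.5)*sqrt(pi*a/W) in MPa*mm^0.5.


KIC = 1.02*197*52/(6.4*3.3^1.5)*sqrt(pi*1.67/3.3) = 343.4

343.4


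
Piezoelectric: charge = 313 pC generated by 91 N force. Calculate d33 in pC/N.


d33 = 313 / 91 = 3.4 pC/N

3.4


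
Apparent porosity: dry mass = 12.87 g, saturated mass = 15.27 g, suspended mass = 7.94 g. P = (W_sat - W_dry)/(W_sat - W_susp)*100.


P = (15.27 - 12.87) / (15.27 - 7.94) * 100 = 2.4 / 7.33 * 100 = 32.7%

32.7


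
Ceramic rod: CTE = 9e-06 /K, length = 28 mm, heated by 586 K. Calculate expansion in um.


dL = 9e-06 * 28 * 586 * 1000 = 147.672 um

147.672


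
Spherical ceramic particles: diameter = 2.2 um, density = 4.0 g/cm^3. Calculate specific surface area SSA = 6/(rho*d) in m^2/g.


SSA = 6 / (4.0 * 2.2) = 0.682 m^2/g

0.682


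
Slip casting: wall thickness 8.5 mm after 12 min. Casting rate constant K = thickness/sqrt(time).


K = 8.5 / sqrt(12) = 8.5 / 3.4641 = 2.454 mm/min^0.5

2.454


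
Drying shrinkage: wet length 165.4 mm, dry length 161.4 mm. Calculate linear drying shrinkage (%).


DS = (165.4 - 161.4) / 165.4 * 100 = 2.42%

2.42


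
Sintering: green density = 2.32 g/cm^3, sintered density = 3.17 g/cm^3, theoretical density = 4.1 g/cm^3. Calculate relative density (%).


Relative = 3.17 / 4.1 * 100 = 77.3%

77.3


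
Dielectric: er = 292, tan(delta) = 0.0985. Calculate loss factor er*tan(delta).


Loss = 292 * 0.0985 = 28.762

28.762


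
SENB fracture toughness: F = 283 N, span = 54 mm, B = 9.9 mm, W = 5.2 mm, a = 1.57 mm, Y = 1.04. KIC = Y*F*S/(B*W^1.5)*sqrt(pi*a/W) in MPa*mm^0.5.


KIC = 1.04*283*54/(9.9*5.2^1.5)*sqrt(pi*1.57/5.2) = 131.85

131.85


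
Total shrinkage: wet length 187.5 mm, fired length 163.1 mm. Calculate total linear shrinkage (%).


TS = (187.5 - 163.1) / 187.5 * 100 = 13.01%

13.01


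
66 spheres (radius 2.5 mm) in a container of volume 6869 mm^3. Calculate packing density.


V_sphere = 4/3*pi*2.5^3 = 65.4498 mm^3
Total V = 66*65.4498 = 4319.6868 mm^3
PD = 4319.6868 / 6869 = 0.629

0.629


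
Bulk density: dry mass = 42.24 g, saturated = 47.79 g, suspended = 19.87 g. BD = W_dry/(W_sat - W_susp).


BD = 42.24 / (47.79 - 19.87) = 42.24 / 27.92 = 1.513 g/cm^3

1.513


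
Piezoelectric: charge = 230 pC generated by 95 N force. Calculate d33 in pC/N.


d33 = 230 / 95 = 2.4 pC/N

2.4


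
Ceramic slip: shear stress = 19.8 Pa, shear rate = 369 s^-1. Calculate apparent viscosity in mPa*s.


eta = tau/gamma * 1000 = 19.8/369 * 1000 = 53.7 mPa*s

53.7


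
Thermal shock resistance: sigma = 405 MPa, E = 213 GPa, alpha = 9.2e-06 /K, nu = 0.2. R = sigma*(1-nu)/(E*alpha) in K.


R = 405*(1-0.2)/(213*1000*9.2e-06) = 165 K

165


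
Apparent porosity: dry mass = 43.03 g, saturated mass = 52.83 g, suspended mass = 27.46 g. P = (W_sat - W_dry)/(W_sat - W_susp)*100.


P = (52.83 - 43.03) / (52.83 - 27.46) * 100 = 9.8 / 25.37 * 100 = 38.6%

38.6


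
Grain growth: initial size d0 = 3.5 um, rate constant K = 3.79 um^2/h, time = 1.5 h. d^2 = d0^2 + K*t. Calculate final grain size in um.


d^2 = 3.5^2 + 3.79*1.5 = 17.935
d = sqrt(17.935) = 4.23 um

4.23


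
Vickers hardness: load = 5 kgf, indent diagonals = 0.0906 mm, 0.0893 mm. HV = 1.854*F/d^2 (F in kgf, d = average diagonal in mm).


d_avg = (0.0906+0.0893)/2 = 0.08995 mm
HV = 1.854*5/0.08995^2 = 1146

1146


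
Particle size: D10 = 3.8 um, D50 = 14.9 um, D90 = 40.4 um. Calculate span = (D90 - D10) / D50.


Span = (40.4 - 3.8) / 14.9 = 36.6 / 14.9 = 2.456

2.456


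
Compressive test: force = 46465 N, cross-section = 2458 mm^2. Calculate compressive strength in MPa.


CS = 46465 / 2458 = 18.9 MPa

18.9


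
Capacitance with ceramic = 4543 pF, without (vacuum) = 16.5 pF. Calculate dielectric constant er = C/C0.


er = 4543 / 16.5 = 275.33

275.33


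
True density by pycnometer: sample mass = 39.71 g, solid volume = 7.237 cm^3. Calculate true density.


TD = 39.71 / 7.237 = 5.487 g/cm^3

5.487


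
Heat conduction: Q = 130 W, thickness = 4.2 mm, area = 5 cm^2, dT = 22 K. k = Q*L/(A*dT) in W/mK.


k = 130*4.2/1000/(5/10000*22) = 49.64 W/mK

49.64


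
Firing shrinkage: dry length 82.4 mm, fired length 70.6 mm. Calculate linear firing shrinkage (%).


FS = (82.4 - 70.6) / 82.4 * 100 = 14.32%

14.32


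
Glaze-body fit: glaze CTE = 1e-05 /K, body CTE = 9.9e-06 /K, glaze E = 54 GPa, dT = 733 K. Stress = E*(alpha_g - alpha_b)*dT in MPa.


Stress = 54*1000*(1e-05 - 9.9e-06)*733 = 4.0 MPa

4.0


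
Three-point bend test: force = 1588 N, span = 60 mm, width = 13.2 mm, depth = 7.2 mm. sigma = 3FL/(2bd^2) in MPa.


sigma = 3*1588*60/(2*13.2*7.2^2) = 208.9 MPa

208.9


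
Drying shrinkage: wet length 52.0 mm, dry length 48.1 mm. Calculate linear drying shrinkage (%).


DS = (52.0 - 48.1) / 52.0 * 100 = 7.5%

7.5


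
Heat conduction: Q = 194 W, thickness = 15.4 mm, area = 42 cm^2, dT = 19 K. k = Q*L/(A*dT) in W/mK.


k = 194*15.4/1000/(42/10000*19) = 37.44 W/mK

37.44


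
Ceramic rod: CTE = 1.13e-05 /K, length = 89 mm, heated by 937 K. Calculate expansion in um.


dL = 1.13e-05 * 89 * 937 * 1000 = 942.341 um

942.341


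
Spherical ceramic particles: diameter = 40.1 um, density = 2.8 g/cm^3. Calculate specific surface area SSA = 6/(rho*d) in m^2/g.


SSA = 6 / (2.8 * 40.1) = 0.053 m^2/g

0.053


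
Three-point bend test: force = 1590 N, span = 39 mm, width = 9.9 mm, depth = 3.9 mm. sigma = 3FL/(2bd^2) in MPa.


sigma = 3*1590*39/(2*9.9*3.9^2) = 617.7 MPa

617.7


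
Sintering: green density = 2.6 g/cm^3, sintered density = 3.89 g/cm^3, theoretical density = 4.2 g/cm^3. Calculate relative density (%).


Relative = 3.89 / 4.2 * 100 = 92.6%

92.6


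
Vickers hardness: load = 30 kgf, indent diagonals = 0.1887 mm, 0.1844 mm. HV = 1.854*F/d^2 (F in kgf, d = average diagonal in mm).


d_avg = (0.1887+0.1844)/2 = 0.18655 mm
HV = 1.854*30/0.18655^2 = 1598

1598


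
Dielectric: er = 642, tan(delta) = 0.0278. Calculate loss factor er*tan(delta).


Loss = 642 * 0.0278 = 17.848

17.848


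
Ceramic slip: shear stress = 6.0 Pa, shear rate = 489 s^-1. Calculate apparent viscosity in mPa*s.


eta = tau/gamma * 1000 = 6.0/489 * 1000 = 12.3 mPa*s

12.3


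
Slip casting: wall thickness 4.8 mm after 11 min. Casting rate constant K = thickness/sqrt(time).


K = 4.8 / sqrt(11) = 4.8 / 3.3166 = 1.447 mm/min^0.5

1.447


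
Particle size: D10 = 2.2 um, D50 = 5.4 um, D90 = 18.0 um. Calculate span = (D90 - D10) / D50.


Span = (18.0 - 2.2) / 5.4 = 15.8 / 5.4 = 2.926

2.926


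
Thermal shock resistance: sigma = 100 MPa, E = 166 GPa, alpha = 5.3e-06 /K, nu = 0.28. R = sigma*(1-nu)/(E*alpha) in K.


R = 100*(1-0.28)/(166*1000*5.3e-06) = 82 K

82


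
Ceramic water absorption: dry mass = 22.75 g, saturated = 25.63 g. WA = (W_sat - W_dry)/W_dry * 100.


WA = (25.63 - 22.75) / 22.75 * 100 = 12.66%

12.66


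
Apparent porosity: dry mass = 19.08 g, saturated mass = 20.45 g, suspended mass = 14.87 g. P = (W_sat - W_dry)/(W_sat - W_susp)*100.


P = (20.45 - 19.08) / (20.45 - 14.87) * 100 = 1.37 / 5.58 * 100 = 24.6%

24.6


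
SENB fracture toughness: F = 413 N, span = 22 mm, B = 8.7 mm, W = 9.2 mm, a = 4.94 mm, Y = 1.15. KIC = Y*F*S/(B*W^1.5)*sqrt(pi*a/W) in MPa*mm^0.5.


KIC = 1.15*413*22/(8.7*9.2^1.5)*sqrt(pi*4.94/9.2) = 55.9

55.9


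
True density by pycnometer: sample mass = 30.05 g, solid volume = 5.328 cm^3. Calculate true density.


TD = 30.05 / 5.328 = 5.64 g/cm^3

5.64


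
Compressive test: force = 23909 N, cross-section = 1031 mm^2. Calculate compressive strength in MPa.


CS = 23909 / 1031 = 23.2 MPa

23.2


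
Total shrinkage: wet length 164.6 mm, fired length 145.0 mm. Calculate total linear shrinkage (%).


TS = (164.6 - 145.0) / 164.6 * 100 = 11.91%

11.91


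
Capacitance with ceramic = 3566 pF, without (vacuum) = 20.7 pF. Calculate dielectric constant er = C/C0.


er = 3566 / 20.7 = 172.27

172.27


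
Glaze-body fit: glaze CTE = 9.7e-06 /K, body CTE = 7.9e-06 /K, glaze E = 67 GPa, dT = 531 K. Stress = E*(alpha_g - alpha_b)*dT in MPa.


Stress = 67*1000*(9.7e-06 - 7.9e-06)*531 = 64.0 MPa

64.0


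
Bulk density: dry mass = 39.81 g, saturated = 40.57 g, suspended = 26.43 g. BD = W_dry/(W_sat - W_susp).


BD = 39.81 / (40.57 - 26.43) = 39.81 / 14.14 = 2.815 g/cm^3

2.815


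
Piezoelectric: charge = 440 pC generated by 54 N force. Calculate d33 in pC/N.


d33 = 440 / 54 = 8.1 pC/N

8.1


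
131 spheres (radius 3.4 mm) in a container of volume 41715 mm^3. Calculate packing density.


V_sphere = 4/3*pi*3.4^3 = 164.6362 mm^3
Total V = 131*164.6362 = 21567.3422 mm^3
PD = 21567.3422 / 41715 = 0.517

0.517


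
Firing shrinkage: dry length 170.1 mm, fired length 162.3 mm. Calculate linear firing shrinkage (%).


FS = (170.1 - 162.3) / 170.1 * 100 = 4.59%

4.59


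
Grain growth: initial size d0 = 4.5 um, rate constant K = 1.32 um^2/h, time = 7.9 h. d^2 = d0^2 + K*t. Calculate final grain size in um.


d^2 = 4.5^2 + 1.32*7.9 = 30.678
d = sqrt(30.678) = 5.54 um

5.54


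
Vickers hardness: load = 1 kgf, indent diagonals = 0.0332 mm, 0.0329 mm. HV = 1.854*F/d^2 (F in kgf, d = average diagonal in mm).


d_avg = (0.0332+0.0329)/2 = 0.03305 mm
HV = 1.854*1/0.03305^2 = 1697

1697


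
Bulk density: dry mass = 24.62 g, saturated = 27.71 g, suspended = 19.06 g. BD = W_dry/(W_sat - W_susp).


BD = 24.62 / (27.71 - 19.06) = 24.62 / 8.65 = 2.846 g/cm^3

2.846


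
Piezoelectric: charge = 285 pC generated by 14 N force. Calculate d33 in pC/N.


d33 = 285 / 14 = 20.4 pC/N

20.4


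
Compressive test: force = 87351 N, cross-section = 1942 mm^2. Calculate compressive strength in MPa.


CS = 87351 / 1942 = 45.0 MPa

45.0


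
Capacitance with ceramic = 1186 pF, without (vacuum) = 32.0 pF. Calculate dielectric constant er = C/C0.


er = 1186 / 32.0 = 37.06

37.06


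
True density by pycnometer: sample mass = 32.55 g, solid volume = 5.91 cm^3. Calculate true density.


TD = 32.55 / 5.91 = 5.508 g/cm^3

5.508


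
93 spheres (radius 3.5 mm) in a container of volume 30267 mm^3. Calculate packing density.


V_sphere = 4/3*pi*3.5^3 = 179.5944 mm^3
Total V = 93*179.5944 = 16702.2792 mm^3
PD = 16702.2792 / 30267 = 0.552

0.552


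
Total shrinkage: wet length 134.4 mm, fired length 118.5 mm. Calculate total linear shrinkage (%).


TS = (134.4 - 118.5) / 134.4 * 100 = 11.83%

11.83


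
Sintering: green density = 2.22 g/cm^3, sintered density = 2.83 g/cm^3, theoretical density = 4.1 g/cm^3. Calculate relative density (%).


Relative = 2.83 / 4.1 * 100 = 69.0%

69.0


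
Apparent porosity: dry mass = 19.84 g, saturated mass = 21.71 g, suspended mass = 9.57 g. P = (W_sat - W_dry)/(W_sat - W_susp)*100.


P = (21.71 - 19.84) / (21.71 - 9.57) * 100 = 1.87 / 12.14 * 100 = 15.4%

15.4


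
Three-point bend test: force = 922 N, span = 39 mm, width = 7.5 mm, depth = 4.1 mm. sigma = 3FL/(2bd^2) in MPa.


sigma = 3*922*39/(2*7.5*4.1^2) = 427.8 MPa

427.8


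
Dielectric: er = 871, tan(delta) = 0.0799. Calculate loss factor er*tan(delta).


Loss = 871 * 0.0799 = 69.593

69.593


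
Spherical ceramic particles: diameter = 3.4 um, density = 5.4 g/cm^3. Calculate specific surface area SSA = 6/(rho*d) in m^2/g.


SSA = 6 / (5.4 * 3.4) = 0.327 m^2/g

0.327


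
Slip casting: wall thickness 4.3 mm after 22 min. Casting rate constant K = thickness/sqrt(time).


K = 4.3 / sqrt(22) = 4.3 / 4.6904 = 0.917 mm/min^0.5

0.917


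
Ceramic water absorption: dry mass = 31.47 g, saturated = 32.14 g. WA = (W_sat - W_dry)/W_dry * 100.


WA = (32.14 - 31.47) / 31.47 * 100 = 2.13%

2.13


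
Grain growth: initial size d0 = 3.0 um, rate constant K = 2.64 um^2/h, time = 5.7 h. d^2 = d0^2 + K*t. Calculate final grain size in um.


d^2 = 3.0^2 + 2.64*5.7 = 24.048
d = sqrt(24.048) = 4.9 um

4.9


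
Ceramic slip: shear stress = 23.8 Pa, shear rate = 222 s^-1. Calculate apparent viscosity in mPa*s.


eta = tau/gamma * 1000 = 23.8/222 * 1000 = 107.2 mPa*s

107.2


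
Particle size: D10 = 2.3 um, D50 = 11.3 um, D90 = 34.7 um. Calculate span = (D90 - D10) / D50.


Span = (34.7 - 2.3) / 11.3 = 32.4 / 11.3 = 2.867

2.867


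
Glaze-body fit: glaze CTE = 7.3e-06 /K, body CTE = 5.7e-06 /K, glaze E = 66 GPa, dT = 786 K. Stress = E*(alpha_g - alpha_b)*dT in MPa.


Stress = 66*1000*(7.3e-06 - 5.7e-06)*786 = 83.0 MPa

83.0


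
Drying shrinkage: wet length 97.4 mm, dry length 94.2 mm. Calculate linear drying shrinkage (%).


DS = (97.4 - 94.2) / 97.4 * 100 = 3.29%

3.29


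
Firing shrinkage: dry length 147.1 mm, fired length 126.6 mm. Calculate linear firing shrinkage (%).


FS = (147.1 - 126.6) / 147.1 * 100 = 13.94%

13.94


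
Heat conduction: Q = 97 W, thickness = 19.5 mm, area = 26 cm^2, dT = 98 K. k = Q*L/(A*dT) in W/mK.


k = 97*19.5/1000/(26/10000*98) = 7.42 W/mK

7.42
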